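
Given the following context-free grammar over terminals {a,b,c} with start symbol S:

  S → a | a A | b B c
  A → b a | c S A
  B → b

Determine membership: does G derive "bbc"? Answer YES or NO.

Convert to CNF:
  S -> T0 X4 | T1 A | a
  A -> T0 T1 | T2 X3
  B -> b
  T0 -> b
  T1 -> a
  T2 -> c
  X3 -> S A
  X4 -> B T2

Fill CYK table bottom-up:
  T[0,0] 'b' = {B,T0}  orig:{B}
  T[1,1] 'b' = {B,T0}  orig:{B}
  T[2,2] 'c' = {T2}  orig:{}
  T[0,1] 'bb' = ∅
  T[1,2] 'bc' = {X4}  orig:{}
  T[0,2] 'bbc' = {S}

S ∈ T[0,2] ⇒ YES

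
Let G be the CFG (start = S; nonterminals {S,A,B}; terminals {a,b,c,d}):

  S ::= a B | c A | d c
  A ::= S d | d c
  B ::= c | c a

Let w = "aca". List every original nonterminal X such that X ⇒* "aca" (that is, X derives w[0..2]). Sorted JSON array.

CNF form of G:
  S -> T0 T1 | T1 A | T2 B
  A -> S T0 | T0 T1
  B -> T1 T2 | c
  T0 -> d
  T1 -> c
  T2 -> a

Fill CYK table bottom-up (cells [i..j] with 0 ≤ i ≤ j ≤ 2 only):
  T[0,0] 'a' = {T2}  orig:{}
  T[1,1] 'c' = {B,T1}  orig:{B}
  T[2,2] 'a' = {T2}  orig:{}
  T[0,1] 'ac' = {S}
  T[1,2] 'ca' = {B}
  T[0,2] 'aca' = {S}

Original NTs in T[0,2] deriving "aca": ["S"]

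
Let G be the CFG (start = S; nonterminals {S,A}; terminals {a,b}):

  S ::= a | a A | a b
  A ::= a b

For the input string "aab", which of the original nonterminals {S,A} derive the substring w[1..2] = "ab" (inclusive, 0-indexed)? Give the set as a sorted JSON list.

CNF form of G:
  S -> T0 A | T0 T1 | a
  A -> T0 T1
  T0 -> a
  T1 -> b

Fill CYK table bottom-up (cells [i..j] with 1 ≤ i ≤ j ≤ 2 only):
  [1..1]={S,T0}  "a"  orig:{S}
  [2..2]={T1}  "b"  orig:{}
  [1..2]={A,S}  "ab"

Original NTs in T[1,2] deriving "ab": ["A", "S"]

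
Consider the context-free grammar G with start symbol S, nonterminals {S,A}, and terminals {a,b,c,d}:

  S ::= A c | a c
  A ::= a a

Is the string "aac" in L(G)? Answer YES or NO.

Convert to CNF:
  S -> A T1 | T0 T1
  A -> T0 T0
  T0 -> a
  T1 -> c

Fill CYK table bottom-up:
  [0..0]={T0}  "a"  orig:{}
  [1..1]={T0}  "a"  orig:{}
  [2..2]={T1}  "c"  orig:{}
  [0..1]={A}  "aa"
  [1..2]={S}  "ac"
  [0..2]={S}  "aac"

S ∈ T[0,2] ⇒ YES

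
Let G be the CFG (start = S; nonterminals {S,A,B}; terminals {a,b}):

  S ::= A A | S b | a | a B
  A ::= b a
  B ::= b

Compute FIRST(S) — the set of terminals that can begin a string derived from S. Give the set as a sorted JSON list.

FIRST iteration:
iter 1:
  A via A→b a: +{b}
  B via B→b: +{b}
  S via S→A A: +{b}
  S via S→a: +{a}
  FIRST(S)={a,b}  FIRST(A)={b}  FIRST(B)={b}
iter 2: done
  FIRST(S)={a,b}  FIRST(A)={b}  FIRST(B)={b}

FIRST(S) = ["a", "b"]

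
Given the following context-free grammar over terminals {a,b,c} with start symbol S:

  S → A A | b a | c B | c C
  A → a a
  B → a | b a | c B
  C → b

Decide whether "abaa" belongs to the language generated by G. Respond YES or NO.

CNF form of G:
  S -> A A | T1 T0 | T2 B | T2 C
  A -> T0 T0
  B -> T1 T0 | T2 B | a
  C -> b
  T0 -> a
  T1 -> b
  T2 -> c

CYK fill:
  cell(0,0) a: {B,T0}  orig:{B}
  cell(1,1) b: {C,T1}  orig:{C}
  cell(2,2) a: {B,T0}  orig:{B}
  cell(3,3) a: {B,T0}  orig:{B}
  cell(0,1) ab: ∅
  cell(1,2) ba: {B,S}
  cell(2,3) aa: {A}
  cell(0,2) aba: ∅
  cell(1,3) baa: ∅
  cell(0,3) abaa: ∅

S ∉ T[0,3] ⇒ NO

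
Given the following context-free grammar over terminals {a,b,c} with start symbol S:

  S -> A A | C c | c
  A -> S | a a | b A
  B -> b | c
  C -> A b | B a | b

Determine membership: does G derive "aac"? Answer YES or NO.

CNF form of G:
  S -> A A | C T0 | c
  A -> A A | C T0 | T1 T1 | T2 A | c
  B -> b | c
  C -> A T2 | B T1 | b
  T0 -> c
  T1 -> a
  T2 -> b

CYK fill:
  cell(0,0) a: {T1}  orig:{}
  cell(1,1) a: {T1}  orig:{}
  cell(2,2) c: {A,B,S,T0}  orig:{A,B,S}
  cell(0,1) aa: {A}
  cell(1,2) ac: ∅
  cell(0,2) aac: {A,S}

S ∈ T[0,2] ⇒ YES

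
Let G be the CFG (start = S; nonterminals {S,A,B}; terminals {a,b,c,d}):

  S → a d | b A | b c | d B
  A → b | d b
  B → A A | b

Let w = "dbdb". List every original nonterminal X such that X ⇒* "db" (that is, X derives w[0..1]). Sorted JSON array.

Convert to CNF:
  S -> T0 B | T1 A | T1 T3 | T2 T0
  A -> T0 T1 | b
  B -> A A | b
  T0 -> d
  T1 -> b
  T2 -> a
  T3 -> c

CYK table (by increasing span) — only the sub-triangle for w[0..1]:
  [0..0]={T0}  "d"  orig:{}
  [1..1]={A,B,T1}  "b"  orig:{A,B}
  [0..1]={A,S}  "db"

Original NTs in T[0,1] deriving "db": ["A", "S"]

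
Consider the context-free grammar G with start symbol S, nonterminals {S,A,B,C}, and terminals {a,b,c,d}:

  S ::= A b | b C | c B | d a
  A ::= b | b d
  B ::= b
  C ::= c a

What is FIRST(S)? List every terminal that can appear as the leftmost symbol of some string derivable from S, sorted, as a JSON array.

FIRST iteration:
iter 1:
  A via A→b: +{b}
  B via B→b: +{b}
  C via C→c a: +{c}
  S via S→A b: +{b}
  S via S→c B: +{c}
  S via S→d a: +{d}
  FIRST[S]={b,c,d}  FIRST[A]={b}  FIRST[B]={b}  FIRST[C]={c}
iter 2: — fixpoint
  FIRST[S]={b,c,d}  FIRST[A]={b}  FIRST[B]={b}  FIRST[C]={c}

FIRST(S) = ["b", "c", "d"]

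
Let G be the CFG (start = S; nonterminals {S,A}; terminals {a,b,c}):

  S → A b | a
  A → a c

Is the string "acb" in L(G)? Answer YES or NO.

CNF form of G:
  S -> A T2 | a
  A -> T0 T1
  T0 -> a
  T1 -> c
  T2 -> b

Fill CYK table bottom-up:
  cell(0,0) a: {S,T0}  orig:{S}
  cell(1,1) c: {T1}  orig:{}
  cell(2,2) b: {T2}  orig:{}
  cell(0,1) ac: {A}
  cell(1,2) cb: ∅
  cell(0,2) acb: {S}

S ∈ T[0,2] ⇒ YES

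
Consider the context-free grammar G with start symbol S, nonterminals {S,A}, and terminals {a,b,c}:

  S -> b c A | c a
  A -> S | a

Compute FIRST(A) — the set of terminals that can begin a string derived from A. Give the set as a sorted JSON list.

Compute FIRST by fixpoint:
round 1:
  A via A→a: +{a}
  S via S→b c A: +{b}
  S via S→c a: +{c}
  S: {b,c}  A: {a}
round 2:
  A via A→S: +{b,c}
  S: {b,c}  A: {a,b,c}
round 3: (no change)
  S: {b,c}  A: {a,b,c}

FIRST(A) = ["a", "b", "c"]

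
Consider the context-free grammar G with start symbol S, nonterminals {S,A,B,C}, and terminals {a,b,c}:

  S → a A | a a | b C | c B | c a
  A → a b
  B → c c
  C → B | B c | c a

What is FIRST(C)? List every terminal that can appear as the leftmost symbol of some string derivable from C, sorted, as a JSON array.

Compute FIRST by fixpoint:
[1]
  A via A→a b: +{a}
  B via B→c c: +{c}
  C via C→B: +{c}
  S via S→a A: +{a}
  S via S→b C: +{b}
  S via S→c B: +{c}
  FIRST(S)={a,b,c}  FIRST(A)={a}  FIRST(B)={c}  FIRST(C)={c}
[2] (stable)
  FIRST(S)={a,b,c}  FIRST(A)={a}  FIRST(B)={c}  FIRST(C)={c}

FIRST(C) = ["c"]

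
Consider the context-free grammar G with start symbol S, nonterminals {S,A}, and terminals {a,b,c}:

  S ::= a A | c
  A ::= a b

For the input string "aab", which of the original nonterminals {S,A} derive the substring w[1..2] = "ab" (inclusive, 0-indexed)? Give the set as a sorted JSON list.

CNF form of G:
  S -> T0 A | c
  A -> T0 T1
  T0 -> a
  T1 -> b

CYK table (by increasing span), restricted to cells inside w[1..2]:
  [1..1]={T0}  "a"  orig:{}
  [2..2]={T1}  "b"  orig:{}
  [1..2]={A}  "ab"

Original NTs in T[1,2] deriving "ab": ["A"]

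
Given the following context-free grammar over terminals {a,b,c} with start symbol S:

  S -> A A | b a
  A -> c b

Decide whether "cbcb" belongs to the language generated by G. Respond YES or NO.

CNF form of G:
  S -> A A | T1 T2
  A -> T0 T1
  T0 -> c
  T1 -> b
  T2 -> a

Fill CYK table bottom-up:
  T[0,0] 'c' = {T0}  orig:{}
  T[1,1] 'b' = {T1}  orig:{}
  T[2,2] 'c' = {T0}  orig:{}
  T[3,3] 'b' = {T1}  orig:{}
  T[0,1] 'cb' = {A}
  T[1,2] 'bc' = ∅
  T[2,3] 'cb' = {A}
  T[0,2] 'cbc' = ∅
  T[1,3] 'bcb' = ∅
  T[0,3] 'cbcb' = {S}

S ∈ T[0,3] ⇒ YES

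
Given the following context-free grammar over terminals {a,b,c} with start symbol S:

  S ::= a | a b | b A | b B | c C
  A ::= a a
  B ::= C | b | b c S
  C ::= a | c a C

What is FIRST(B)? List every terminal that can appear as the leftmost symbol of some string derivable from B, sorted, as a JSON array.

Compute FIRST by fixpoint:
pass 1:
  A via A→a a: +{a}
  B via B→b: +{b}
  C via C→a: +{a}
  C via C→c a C: +{c}
  S via S→a: +{a}
  S via S→b A: +{b}
  S via S→c C: +{c}
  FIRST(S)={a,b,c}  FIRST(A)={a}  FIRST(B)={b}  FIRST(C)={a,c}
pass 2:
  B via B→C: +{a,c}
  FIRST(S)={a,b,c}  FIRST(A)={a}  FIRST(B)={a,b,c}  FIRST(C)={a,c}
pass 3: (stable)
  FIRST(S)={a,b,c}  FIRST(A)={a}  FIRST(B)={a,b,c}  FIRST(C)={a,c}

FIRST(B) = ["a", "b", "c"]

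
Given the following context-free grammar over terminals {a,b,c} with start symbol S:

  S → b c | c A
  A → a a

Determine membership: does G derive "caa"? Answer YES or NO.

CNF form of G:
  S -> T1 T2 | T2 A
  A -> T0 T0
  T0 -> a
  T1 -> b
  T2 -> c

CYK fill:
  cell(0,0) c: {T2}  orig:{}
  cell(1,1) a: {T0}  orig:{}
  cell(2,2) a: {T0}  orig:{}
  cell(0,1) ca: ∅
  cell(1,2) aa: {A}
  cell(0,2) caa: {S}

S ∈ T[0,2] ⇒ YES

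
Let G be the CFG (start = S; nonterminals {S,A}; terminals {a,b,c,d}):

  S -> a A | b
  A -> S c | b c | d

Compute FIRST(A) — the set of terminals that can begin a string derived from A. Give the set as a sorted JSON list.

Compute FIRST by fixpoint:
round 1:
  A via A→b c: +{b}
  A via A→d: +{d}
  S via S→a A: +{a}
  S via S→b: +{b}
  FIRST[S]={a,b}  FIRST[A]={b,d}
round 2:
  A via A→S c: +{a}
  FIRST[S]={a,b}  FIRST[A]={a,b,d}
round 3: done
  FIRST[S]={a,b}  FIRST[A]={a,b,d}

FIRST(A) = ["a", "b", "d"]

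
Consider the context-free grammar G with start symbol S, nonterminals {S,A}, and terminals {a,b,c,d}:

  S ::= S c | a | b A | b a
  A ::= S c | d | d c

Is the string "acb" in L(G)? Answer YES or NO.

Convert to CNF:
  S -> S T0 | T2 A | T2 T3 | a
  A -> S T0 | T1 T0 | d
  T0 -> c
  T1 -> d
  T2 -> b
  T3 -> a

CYK table (by increasing span):
  T[0,0] 'a' = {S,T3}  orig:{S}
  T[1,1] 'c' = {T0}  orig:{}
  T[2,2] 'b' = {T2}  orig:{}
  T[0,1] 'ac' = {A,S}
  T[1,2] 'cb' = ∅
  T[0,2] 'acb' = ∅

S ∉ T[0,2] ⇒ NO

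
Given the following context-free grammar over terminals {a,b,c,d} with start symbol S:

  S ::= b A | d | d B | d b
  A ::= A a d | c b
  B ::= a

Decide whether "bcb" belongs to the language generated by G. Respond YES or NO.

CNF form of G:
  S -> T1 B | T1 T3 | T3 A | d
  A -> A X4 | T2 T3
  B -> a
  T0 -> a
  T1 -> d
  T2 -> c
  T3 -> b
  X4 -> T0 T1

CYK table (by increasing span):
  [0..0]={T3}  "b"  orig:{}
  [1..1]={T2}  "c"  orig:{}
  [2..2]={T3}  "b"  orig:{}
  [0..1]=∅  "bc"
  [1..2]={A}  "cb"
  [0..2]={S}  "bcb"

S ∈ T[0,2] ⇒ YES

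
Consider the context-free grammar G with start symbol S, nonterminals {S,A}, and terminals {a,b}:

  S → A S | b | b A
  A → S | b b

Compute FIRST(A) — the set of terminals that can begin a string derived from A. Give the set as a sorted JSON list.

Compute FIRST by fixpoint:
round 1:
  A via A→b b: +{b}
  S via S→A S: +{b}
  S: {b}  A: {b}
round 2: (no change)
  S: {b}  A: {b}

FIRST(A) = ["b"]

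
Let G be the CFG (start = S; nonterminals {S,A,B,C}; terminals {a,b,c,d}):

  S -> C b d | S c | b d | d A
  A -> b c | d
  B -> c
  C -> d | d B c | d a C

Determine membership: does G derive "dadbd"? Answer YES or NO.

Convert to CNF:
  S -> C X6 | S T1 | T0 T2 | T2 A
  A -> T0 T1 | d
  B -> c
  C -> T2 X4 | T2 X5 | d
  T0 -> b
  T1 -> c
  T2 -> d
  T3 -> a
  X4 -> B T1
  X5 -> T3 C
  X6 -> T0 T2

CYK table (by increasing span):
  T[0,0] 'd' = {A,C,T2}  orig:{A,C}
  T[1,1] 'a' = {T3}  orig:{}
  T[2,2] 'd' = {A,C,T2}  orig:{A,C}
  T[3,3] 'b' = {T0}  orig:{}
  T[4,4] 'd' = {A,C,T2}  orig:{A,C}
  T[0,1] 'da' = ∅
  T[1,2] 'ad' = {X5}  orig:{}
  T[2,3] 'db' = ∅
  T[3,4] 'bd' = {S,X6}  orig:{S}
  T[0,2] 'dad' = {C}
  T[1,3] 'adb' = ∅
  T[2,4] 'dbd' = {S}
  T[0,3] 'dadb' = ∅
  T[1,4] 'adbd' = ∅
  T[0,4] 'dadbd' = {S}

S ∈ T[0,4] ⇒ YES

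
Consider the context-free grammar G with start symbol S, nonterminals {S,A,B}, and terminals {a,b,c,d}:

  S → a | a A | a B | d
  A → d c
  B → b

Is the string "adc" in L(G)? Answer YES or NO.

Convert to CNF:
  S -> T2 A | T2 B | a | d
  A -> T0 T1
  B -> b
  T0 -> d
  T1 -> c
  T2 -> a

CYK table (by increasing span):
  T[0,0] 'a' = {S,T2}  orig:{S}
  T[1,1] 'd' = {S,T0}  orig:{S}
  T[2,2] 'c' = {T1}  orig:{}
  T[0,1] 'ad' = ∅
  T[1,2] 'dc' = {A}
  T[0,2] 'adc' = {S}

S ∈ T[0,2] ⇒ YES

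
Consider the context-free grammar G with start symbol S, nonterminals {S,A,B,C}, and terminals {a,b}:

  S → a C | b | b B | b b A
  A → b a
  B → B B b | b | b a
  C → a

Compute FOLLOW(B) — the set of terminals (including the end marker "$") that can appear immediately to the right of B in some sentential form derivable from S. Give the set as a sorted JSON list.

FIRST sets, iterate to fixpoint:
round 1:
  A via A→b a: +{b}
  B via B→b: +{b}
  C via C→a: +{a}
  S via S→a C: +{a}
  S via S→b: +{b}
  S: {a,b}  A: {b}  B: {b}  C: {a}
round 2: (no change)
  S: {a,b}  A: {b}  B: {b}  C: {a}

FOLLOW iteration:
FOLLOW(S) := {$}
iter 1:
  B→B B b: FOLLOW(B) ⊇ FIRST(B) = {b}; new: +{b}
  S→a C: FOLLOW(C) ⊇ FOLLOW(S) ⊇ {$}; new: +{$}
  S→b B: FOLLOW(B) ⊇ FOLLOW(S) ⊇ {$}; new: +{$}
  S→b b A: FOLLOW(A) ⊇ FOLLOW(S) ⊇ {$}; new: +{$}
  FOLLOW[S]={$}  FOLLOW[A]={$}  FOLLOW[B]={$,b}  FOLLOW[C]={$}
iter 2: done
  FOLLOW[S]={$}  FOLLOW[A]={$}  FOLLOW[B]={$,b}  FOLLOW[C]={$}

FOLLOW(B) = ["$", "b"]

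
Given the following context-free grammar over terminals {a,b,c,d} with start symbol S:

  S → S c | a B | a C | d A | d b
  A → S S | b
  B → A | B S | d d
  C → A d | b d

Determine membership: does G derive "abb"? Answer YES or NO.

Convert to CNF:
  S -> S T2 | T0 A | T0 T1 | T3 B | T3 C
  A -> S S | b
  B -> B S | S S | T0 T0 | b
  C -> A T0 | T1 T0
  T0 -> d
  T1 -> b
  T2 -> c
  T3 -> a

Fill CYK table bottom-up:
  [0..0]={T3}  "a"  orig:{}
  [1..1]={A,B,T1}  "b"  orig:{A,B}
  [2..2]={A,B,T1}  "b"  orig:{A,B}
  [0..1]={S}  "ab"
  [1..2]=∅  "bb"
  [0..2]=∅  "abb"

S ∉ T[0,2] ⇒ NO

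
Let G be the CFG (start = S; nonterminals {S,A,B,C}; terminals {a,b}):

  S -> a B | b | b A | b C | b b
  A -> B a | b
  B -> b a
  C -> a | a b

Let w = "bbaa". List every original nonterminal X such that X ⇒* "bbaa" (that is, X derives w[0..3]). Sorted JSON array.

CNF form of G:
  S -> T0 B | T1 A | T1 C | T1 T1 | b
  A -> B T0 | b
  B -> T1 T0
  C -> T0 T1 | a
  T0 -> a
  T1 -> b

CYK table (by increasing span) (cells [i..j] with 0 ≤ i ≤ j ≤ 3 only):
  T[0,0] 'b' = {A,S,T1}  orig:{A,S}
  T[1,1] 'b' = {A,S,T1}  orig:{A,S}
  T[2,2] 'a' = {C,T0}  orig:{C}
  T[3,3] 'a' = {C,T0}  orig:{C}
  T[0,1] 'bb' = {S}
  T[1,2] 'ba' = {B,S}
  T[2,3] 'aa' = ∅
  T[0,2] 'bba' = ∅
  T[1,3] 'baa' = {A}
  T[0,3] 'bbaa' = {S}

Original NTs in T[0,3] deriving "bbaa": ["S"]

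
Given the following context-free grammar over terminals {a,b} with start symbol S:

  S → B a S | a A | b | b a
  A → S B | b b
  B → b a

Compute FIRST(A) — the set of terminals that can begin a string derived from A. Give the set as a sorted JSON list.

FIRST sets, iterate to fixpoint:
pass 1:
  A via A→b b: +{b}
  B via B→b a: +{b}
  S via S→B a S: +{b}
  S via S→a A: +{a}
  FIRST[S]={a,b}  FIRST[A]={b}  FIRST[B]={b}
pass 2:
  A via A→S B: +{a}
  FIRST[S]={a,b}  FIRST[A]={a,b}  FIRST[B]={b}
pass 3: (stable)
  FIRST[S]={a,b}  FIRST[A]={a,b}  FIRST[B]={b}

FIRST(A) = ["a", "b"]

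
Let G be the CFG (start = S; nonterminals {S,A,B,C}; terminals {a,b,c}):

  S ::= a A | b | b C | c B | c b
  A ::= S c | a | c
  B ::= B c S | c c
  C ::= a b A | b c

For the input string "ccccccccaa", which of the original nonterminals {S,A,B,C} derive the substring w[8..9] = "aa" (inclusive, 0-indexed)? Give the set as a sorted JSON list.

CNF form of G:
  S -> T0 B | T0 T2 | T1 A | T2 C | b
  A -> S T0 | a | c
  B -> B X3 | T0 T0
  C -> T1 X4 | T2 T0
  T0 -> c
  T1 -> a
  T2 -> b
  X3 -> T0 S
  X4 -> T2 A

CYK fill — only the sub-triangle for w[8..9]:
  cell(8,8) a: {A,T1}  orig:{A}
  cell(9,9) a: {A,T1}  orig:{A}
  cell(8,9) aa: {S}

Original NTs in T[8,9] deriving "aa": ["S"]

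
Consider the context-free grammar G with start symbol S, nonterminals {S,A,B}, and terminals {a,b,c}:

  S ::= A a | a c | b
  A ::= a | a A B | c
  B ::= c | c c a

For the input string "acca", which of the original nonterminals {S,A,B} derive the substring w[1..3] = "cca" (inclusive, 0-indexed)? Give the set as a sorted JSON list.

CNF form of G:
  S -> A T0 | T0 T1 | b
  A -> T0 X2 | a | c
  B -> T1 X3 | c
  T0 -> a
  T1 -> c
  X2 -> A B
  X3 -> T1 T0

CYK table (by increasing span), restricted to cells inside w[1..3]:
  [1..1]={A,B,T1}  "c"  orig:{A,B}
  [2..2]={A,B,T1}  "c"  orig:{A,B}
  [3..3]={A,T0}  "a"  orig:{A}
  [1..2]={X2}  "cc"  orig:{}
  [2..3]={S,X3}  "ca"  orig:{S}
  [1..3]={B}  "cca"

Original NTs in T[1,3] deriving "cca": ["B"]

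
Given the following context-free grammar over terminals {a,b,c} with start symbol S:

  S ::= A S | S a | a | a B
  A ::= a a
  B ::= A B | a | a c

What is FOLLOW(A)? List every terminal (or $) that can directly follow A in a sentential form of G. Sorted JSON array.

FIRST sets, iterate to fixpoint:
pass 1:
  A via A→a a: +{a}
  B via B→A B: +{a}
  S via S→A S: +{a}
  S: {a}  A: {a}  B: {a}
pass 2: (no change)
  S: {a}  A: {a}  B: {a}

FOLLOW sets:
FOLLOW(S) := {$}
[1]
  B→A B: FOLLOW(A) ⊇ FIRST(B) = {a}; new: +{a}
  S→S a: FOLLOW(S) ⊇ FIRST(a) = {a}; new: +{a}
  S→a B: FOLLOW(B) ⊇ FOLLOW(S) ⊇ {$,a}; new: +{$,a}
  FOLLOW(S)={$,a}  FOLLOW(A)={a}  FOLLOW(B)={$,a}
[2] — fixpoint
  FOLLOW(S)={$,a}  FOLLOW(A)={a}  FOLLOW(B)={$,a}

FOLLOW(A) = ["a"]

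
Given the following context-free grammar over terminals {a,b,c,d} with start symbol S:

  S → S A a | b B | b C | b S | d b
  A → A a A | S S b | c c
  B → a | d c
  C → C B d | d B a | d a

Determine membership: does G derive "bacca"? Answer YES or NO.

CNF form of G:
  S -> S X8 | T1 B | T1 C | T1 S | T3 T1
  A -> A X4 | S X5 | T2 T2
  B -> T3 T2 | a
  C -> C X6 | T3 T0 | T3 X7
  T0 -> a
  T1 -> b
  T2 -> c
  T3 -> d
  X4 -> T0 A
  X5 -> S T1
  X6 -> B T3
  X7 -> B T0
  X8 -> A T0

Fill CYK table bottom-up:
  [0..0]={T1}  "b"  orig:{}
  [1..1]={B,T0}  "a"  orig:{B}
  [2..2]={T2}  "c"  orig:{}
  [3..3]={T2}  "c"  orig:{}
  [4..4]={B,T0}  "a"  orig:{B}
  [0..1]={S}  "ba"
  [1..2]=∅  "ac"
  [2..3]={A}  "cc"
  [3..4]=∅  "ca"
  [0..2]=∅  "bac"
  [1..3]={X4}  "acc"  orig:{}
  [2..4]={X8}  "cca"  orig:{}
  [0..3]=∅  "bacc"
  [1..4]=∅  "acca"
  [0..4]={S}  "bacca"

S ∈ T[0,4] ⇒ YES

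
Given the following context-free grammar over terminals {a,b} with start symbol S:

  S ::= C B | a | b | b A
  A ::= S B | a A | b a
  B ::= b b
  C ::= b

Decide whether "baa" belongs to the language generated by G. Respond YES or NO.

CNF form of G:
  S -> C B | T1 A | a | b
  A -> S B | T0 A | T1 T0
  B -> T1 T1
  C -> b
  T0 -> a
  T1 -> b

CYK fill:
  T[0,0] 'b' = {C,S,T1}  orig:{C,S}
  T[1,1] 'a' = {S,T0}  orig:{S}
  T[2,2] 'a' = {S,T0}  orig:{S}
  T[0,1] 'ba' = {A}
  T[1,2] 'aa' = ∅
  T[0,2] 'baa' = ∅

S ∉ T[0,2] ⇒ NO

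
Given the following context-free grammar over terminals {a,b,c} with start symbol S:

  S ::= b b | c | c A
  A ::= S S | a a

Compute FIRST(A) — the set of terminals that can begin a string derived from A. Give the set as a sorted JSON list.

Compute FIRST by fixpoint:
pass 1:
  A via A→a a: +{a}
  S via S→b b: +{b}
  S via S→c: +{c}
  FIRST[S]={b,c}  FIRST[A]={a}
pass 2:
  A via A→S S: +{b,c}
  FIRST[S]={b,c}  FIRST[A]={a,b,c}
pass 3: — fixpoint
  FIRST[S]={b,c}  FIRST[A]={a,b,c}

FIRST(A) = ["a", "b", "c"]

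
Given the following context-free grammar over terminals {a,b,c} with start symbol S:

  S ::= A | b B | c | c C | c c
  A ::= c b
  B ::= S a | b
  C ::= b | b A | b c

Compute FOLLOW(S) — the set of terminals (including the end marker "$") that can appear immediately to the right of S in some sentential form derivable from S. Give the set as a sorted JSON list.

FIRST iteration:
pass 1:
  A via A→c b: +{c}
  B via B→b: +{b}
  C via C→b: +{b}
  S via S→A: +{c}
  S via S→b B: +{b}
  FIRST(S)={b,c}  FIRST(A)={c}  FIRST(B)={b}  FIRST(C)={b}
pass 2:
  B via B→S a: +{c}
  FIRST(S)={b,c}  FIRST(A)={c}  FIRST(B)={b,c}  FIRST(C)={b}
pass 3: (no change)
  FIRST(S)={b,c}  FIRST(A)={c}  FIRST(B)={b,c}  FIRST(C)={b}

FOLLOW iteration:
seed FOLLOW(S) with $
pass 1:
  B→S a: FOLLOW(S) ⊇ FIRST(a) = {a}; new: +{a}
  S→A: FOLLOW(A) ⊇ FOLLOW(S) ⊇ {$,a}; new: +{$,a}
  S→b B: FOLLOW(B) ⊇ FOLLOW(S) ⊇ {$,a}; new: +{$,a}
  S→c C: FOLLOW(C) ⊇ FOLLOW(S) ⊇ {$,a}; new: +{$,a}
  FOLLOW(S)={$,a}  FOLLOW(A)={$,a}  FOLLOW(B)={$,a}  FOLLOW(C)={$,a}
pass 2: — fixpoint
  FOLLOW(S)={$,a}  FOLLOW(A)={$,a}  FOLLOW(B)={$,a}  FOLLOW(C)={$,a}

FOLLOW(S) = ["$", "a"]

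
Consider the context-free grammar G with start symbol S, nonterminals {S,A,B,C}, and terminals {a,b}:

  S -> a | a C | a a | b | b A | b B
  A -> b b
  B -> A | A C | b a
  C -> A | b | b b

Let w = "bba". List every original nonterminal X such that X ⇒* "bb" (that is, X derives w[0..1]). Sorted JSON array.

Convert to CNF:
  S -> T0 A | T0 B | T1 C | T1 T1 | a | b
  A -> T0 T0
  B -> A C | T0 T0 | T0 T1
  C -> T0 T0 | b
  T0 -> b
  T1 -> a

CYK table (by increasing span) (cells [i..j] with 0 ≤ i ≤ j ≤ 1 only):
  [0..0]={C,S,T0}  "b"  orig:{C,S}
  [1..1]={C,S,T0}  "b"  orig:{C,S}
  [0..1]={A,B,C}  "bb"

Original NTs in T[0,1] deriving "bb": ["A", "B", "C"]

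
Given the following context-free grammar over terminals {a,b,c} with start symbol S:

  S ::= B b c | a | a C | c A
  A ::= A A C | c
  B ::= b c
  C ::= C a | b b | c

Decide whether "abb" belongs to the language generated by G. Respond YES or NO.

CNF form of G:
  S -> B X4 | T1 A | T2 C | a
  A -> A X3 | c
  B -> T0 T1
  C -> C T2 | T0 T0 | c
  T0 -> b
  T1 -> c
  T2 -> a
  X3 -> A C
  X4 -> T0 T1

CYK table (by increasing span):
  T[0,0] 'a' = {S,T2}  orig:{S}
  T[1,1] 'b' = {T0}  orig:{}
  T[2,2] 'b' = {T0}  orig:{}
  T[0,1] 'ab' = ∅
  T[1,2] 'bb' = {C}
  T[0,2] 'abb' = {S}

S ∈ T[0,2] ⇒ YES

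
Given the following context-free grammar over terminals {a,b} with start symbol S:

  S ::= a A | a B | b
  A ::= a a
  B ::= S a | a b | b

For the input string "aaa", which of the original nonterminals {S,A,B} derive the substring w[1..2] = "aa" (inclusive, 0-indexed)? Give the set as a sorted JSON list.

Convert to CNF:
  S -> T0 A | T0 B | b
  A -> T0 T0
  B -> S T0 | T0 T1 | b
  T0 -> a
  T1 -> b

CYK fill, restricted to cells inside w[1..2]:
  [1..1]={T0}  "a"  orig:{}
  [2..2]={T0}  "a"  orig:{}
  [1..2]={A}  "aa"

Original NTs in T[1,2] deriving "aa": ["A"]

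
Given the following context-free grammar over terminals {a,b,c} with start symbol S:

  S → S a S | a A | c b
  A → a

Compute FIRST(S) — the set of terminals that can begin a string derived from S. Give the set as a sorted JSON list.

FIRST iteration:
round 1:
  A via A→a: +{a}
  S via S→a A: +{a}
  S via S→c b: +{c}
  FIRST[S]={a,c}  FIRST[A]={a}
round 2: (no change)
  FIRST[S]={a,c}  FIRST[A]={a}

FIRST(S) = ["a", "c"]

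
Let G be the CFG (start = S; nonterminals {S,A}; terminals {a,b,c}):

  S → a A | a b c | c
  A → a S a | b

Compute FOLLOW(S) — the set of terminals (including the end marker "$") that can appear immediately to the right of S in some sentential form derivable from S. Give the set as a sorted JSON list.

FIRST iteration:
[1]
  A via A→a S a: +{a}
  A via A→b: +{b}
  S via S→a A: +{a}
  S via S→c: +{c}
  FIRST[S]={a,c}  FIRST[A]={a,b}
[2] done
  FIRST[S]={a,c}  FIRST[A]={a,b}

FOLLOW iteration:
seed FOLLOW(S) with $
pass 1:
  A→a S a: FOLLOW(S) ⊇ FIRST(a) = {a}; new: +{a}
  S→a A: FOLLOW(A) ⊇ FOLLOW(S) ⊇ {$,a}; new: +{$,a}
  FOLLOW(S)={$,a}  FOLLOW(A)={$,a}
pass 2: done
  FOLLOW(S)={$,a}  FOLLOW(A)={$,a}

FOLLOW(S) = ["$", "a"]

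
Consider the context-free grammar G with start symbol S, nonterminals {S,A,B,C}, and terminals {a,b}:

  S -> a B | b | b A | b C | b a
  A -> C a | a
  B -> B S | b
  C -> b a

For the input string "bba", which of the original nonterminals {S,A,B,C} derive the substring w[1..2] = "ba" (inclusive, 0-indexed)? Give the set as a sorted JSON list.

Convert to CNF:
  S -> T0 B | T1 A | T1 C | T1 T0 | b
  A -> C T0 | a
  B -> B S | b
  C -> T1 T0
  T0 -> a
  T1 -> b

Fill CYK table bottom-up, restricted to cells inside w[1..2]:
  [1..1]={B,S,T1}  "b"  orig:{B,S}
  [2..2]={A,T0}  "a"  orig:{A}
  [1..2]={C,S}  "ba"

Original NTs in T[1,2] deriving "ba": ["C", "S"]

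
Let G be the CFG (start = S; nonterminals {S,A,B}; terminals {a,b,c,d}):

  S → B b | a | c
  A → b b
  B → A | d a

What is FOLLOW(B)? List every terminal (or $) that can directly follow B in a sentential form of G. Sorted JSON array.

Compute FIRST by fixpoint:
round 1:
  A via A→b b: +{b}
  B via B→A: +{b}
  B via B→d a: +{d}
  S via S→B b: +{b,d}
  S via S→a: +{a}
  S via S→c: +{c}
  FIRST[S]={a,b,c,d}  FIRST[A]={b}  FIRST[B]={b,d}
round 2: done
  FIRST[S]={a,b,c,d}  FIRST[A]={b}  FIRST[B]={b,d}

Compute FOLLOW by fixpoint:
FOLLOW(S) := {$}
iter 1:
  S→B b: FOLLOW(B) ⊇ FIRST(b) = {b}; new: +{b}
  FOLLOW[S]={$}  FOLLOW[A]={}  FOLLOW[B]={b}
iter 2:
  B→A: FOLLOW(A) ⊇ FOLLOW(B) ⊇ {b}; new: +{b}
  FOLLOW[S]={$}  FOLLOW[A]={b}  FOLLOW[B]={b}
iter 3: done
  FOLLOW[S]={$}  FOLLOW[A]={b}  FOLLOW[B]={b}

FOLLOW(B) = ["b"]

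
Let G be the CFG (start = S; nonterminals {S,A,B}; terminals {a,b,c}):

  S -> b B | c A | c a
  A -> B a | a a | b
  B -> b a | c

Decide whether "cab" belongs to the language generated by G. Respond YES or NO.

CNF form of G:
  S -> T1 B | T2 A | T2 T0
  A -> B T0 | T0 T0 | b
  B -> T1 T0 | c
  T0 -> a
  T1 -> b
  T2 -> c

Fill CYK table bottom-up:
  cell(0,0) c: {B,T2}  orig:{B}
  cell(1,1) a: {T0}  orig:{}
  cell(2,2) b: {A,T1}  orig:{A}
  cell(0,1) ca: {A,S}
  cell(1,2) ab: ∅
  cell(0,2) cab: ∅

S ∉ T[0,2] ⇒ NO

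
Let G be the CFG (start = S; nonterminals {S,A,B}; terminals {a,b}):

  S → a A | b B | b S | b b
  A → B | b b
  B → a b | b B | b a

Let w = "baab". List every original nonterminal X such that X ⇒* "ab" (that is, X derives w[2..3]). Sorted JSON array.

CNF form of G:
  S -> T0 A | T1 B | T1 S | T1 T1
  A -> T0 T1 | T1 B | T1 T0 | T1 T1
  B -> T0 T1 | T1 B | T1 T0
  T0 -> a
  T1 -> b

CYK fill — only the sub-triangle for w[2..3]:
  cell(2,2) a: {T0}  orig:{}
  cell(3,3) b: {T1}  orig:{}
  cell(2,3) ab: {A,B}

Original NTs in T[2,3] deriving "ab": ["A", "B"]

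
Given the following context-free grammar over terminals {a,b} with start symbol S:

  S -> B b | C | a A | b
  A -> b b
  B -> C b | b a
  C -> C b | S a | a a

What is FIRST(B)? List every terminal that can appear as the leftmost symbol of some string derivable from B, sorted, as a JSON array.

Compute FIRST by fixpoint:
[1]
  A via A→b b: +{b}
  B via B→b a: +{b}
  C via C→a a: +{a}
  S via S→B b: +{b}
  S via S→C: +{a}
  FIRST(S)={a,b}  FIRST(A)={b}  FIRST(B)={b}  FIRST(C)={a}
[2]
  B via B→C b: +{a}
  C via C→S a: +{b}
  FIRST(S)={a,b}  FIRST(A)={b}  FIRST(B)={a,b}  FIRST(C)={a,b}
[3] (stable)
  FIRST(S)={a,b}  FIRST(A)={b}  FIRST(B)={a,b}  FIRST(C)={a,b}

FIRST(B) = ["a", "b"]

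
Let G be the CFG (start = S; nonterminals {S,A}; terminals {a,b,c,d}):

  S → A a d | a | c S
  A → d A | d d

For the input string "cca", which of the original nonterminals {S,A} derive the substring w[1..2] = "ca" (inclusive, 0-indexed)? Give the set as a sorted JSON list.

Convert to CNF:
  S -> A X3 | T2 S | a
  A -> T0 A | T0 T0
  T0 -> d
  T1 -> a
  T2 -> c
  X3 -> T1 T0

CYK table (by increasing span) — only the sub-triangle for w[1..2]:
  cell(1,1) c: {T2}  orig:{}
  cell(2,2) a: {S,T1}  orig:{S}
  cell(1,2) ca: {S}

Original NTs in T[1,2] deriving "ca": ["S"]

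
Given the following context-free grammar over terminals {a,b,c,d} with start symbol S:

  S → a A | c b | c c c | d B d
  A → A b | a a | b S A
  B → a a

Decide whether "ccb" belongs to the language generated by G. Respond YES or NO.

Convert to CNF:
  S -> T1 A | T2 T0 | T2 X5 | T3 X6
  A -> A T0 | T0 X4 | T1 T1
  B -> T1 T1
  T0 -> b
  T1 -> a
  T2 -> c
  T3 -> d
  X4 -> S A
  X5 -> T2 T2
  X6 -> B T3

CYK fill:
  T[0,0] 'c' = {T2}  orig:{}
  T[1,1] 'c' = {T2}  orig:{}
  T[2,2] 'b' = {T0}  orig:{}
  T[0,1] 'cc' = {X5}  orig:{}
  T[1,2] 'cb' = {S}
  T[0,2] 'ccb' = ∅

S ∉ T[0,2] ⇒ NO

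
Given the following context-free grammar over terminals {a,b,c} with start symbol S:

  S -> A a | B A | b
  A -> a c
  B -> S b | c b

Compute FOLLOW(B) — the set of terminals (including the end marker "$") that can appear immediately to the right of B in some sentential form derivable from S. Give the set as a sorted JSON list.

Compute FIRST by fixpoint:
pass 1:
  A via A→a c: +{a}
  B via B→c b: +{c}
  S via S→A a: +{a}
  S via S→B A: +{c}
  S via S→b: +{b}
  FIRST(S)={a,b,c}  FIRST(A)={a}  FIRST(B)={c}
pass 2:
  B via B→S b: +{a,b}
  FIRST(S)={a,b,c}  FIRST(A)={a}  FIRST(B)={a,b,c}
pass 3: (stable)
  FIRST(S)={a,b,c}  FIRST(A)={a}  FIRST(B)={a,b,c}

FOLLOW iteration:
FOLLOW(S) := {$}
pass 1:
  B→S b: FOLLOW(S) ⊇ FIRST(b) = {b}; new: +{b}
  S→A a: FOLLOW(A) ⊇ FIRST(a) = {a}; new: +{a}
  S→B A: FOLLOW(B) ⊇ FIRST(A) = {a}; new: +{a}
  S→B A: FOLLOW(A) ⊇ FOLLOW(S) ⊇ {$,b}; new: +{$,b}
  FOLLOW[S]={$,b}  FOLLOW[A]={$,a,b}  FOLLOW[B]={a}
pass 2: done
  FOLLOW[S]={$,b}  FOLLOW[A]={$,a,b}  FOLLOW[B]={a}

FOLLOW(B) = ["a"]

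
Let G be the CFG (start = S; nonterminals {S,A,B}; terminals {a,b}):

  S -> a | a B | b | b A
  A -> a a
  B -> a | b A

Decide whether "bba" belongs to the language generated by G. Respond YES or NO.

Convert to CNF:
  S -> T0 B | T1 A | a | b
  A -> T0 T0
  B -> T1 A | a
  T0 -> a
  T1 -> b

CYK fill:
  T[0,0] 'b' = {S,T1}  orig:{S}
  T[1,1] 'b' = {S,T1}  orig:{S}
  T[2,2] 'a' = {B,S,T0}  orig:{B,S}
  T[0,1] 'bb' = ∅
  T[1,2] 'ba' = ∅
  T[0,2] 'bba' = ∅

S ∉ T[0,2] ⇒ NO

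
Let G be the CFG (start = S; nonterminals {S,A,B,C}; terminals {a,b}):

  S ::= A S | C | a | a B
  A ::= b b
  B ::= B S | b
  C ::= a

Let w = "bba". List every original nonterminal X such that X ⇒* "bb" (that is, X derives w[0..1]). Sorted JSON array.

CNF form of G:
  S -> A S | T1 B | a
  A -> T0 T0
  B -> B S | b
  C -> a
  T0 -> b
  T1 -> a

CYK table (by increasing span) (cells [i..j] with 0 ≤ i ≤ j ≤ 1 only):
  [0..0]={B,T0}  "b"  orig:{B}
  [1..1]={B,T0}  "b"  orig:{B}
  [0..1]={A}  "bb"

Original NTs in T[0,1] deriving "bb": ["A"]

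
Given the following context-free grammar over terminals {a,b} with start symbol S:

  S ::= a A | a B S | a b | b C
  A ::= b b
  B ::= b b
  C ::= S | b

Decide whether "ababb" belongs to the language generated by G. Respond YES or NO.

Convert to CNF:
  S -> T0 C | T1 A | T1 T0 | T1 X3
  A -> T0 T0
  B -> T0 T0
  C -> T0 C | T1 A | T1 T0 | T1 X2 | b
  T0 -> b
  T1 -> a
  X2 -> B S
  X3 -> B S

CYK fill:
  cell(0,0) a: {T1}  orig:{}
  cell(1,1) b: {C,T0}  orig:{C}
  cell(2,2) a: {T1}  orig:{}
  cell(3,3) b: {C,T0}  orig:{C}
  cell(4,4) b: {C,T0}  orig:{C}
  cell(0,1) ab: {C,S}
  cell(1,2) ba: ∅
  cell(2,3) ab: {C,S}
  cell(3,4) bb: {A,B,C,S}
  cell(0,2) aba: ∅
  cell(1,3) bab: {C,S}
  cell(2,4) abb: {C,S}
  cell(0,3) abab: ∅
  cell(1,4) babb: {C,S}
  cell(0,4) ababb: ∅

S ∉ T[0,4] ⇒ NO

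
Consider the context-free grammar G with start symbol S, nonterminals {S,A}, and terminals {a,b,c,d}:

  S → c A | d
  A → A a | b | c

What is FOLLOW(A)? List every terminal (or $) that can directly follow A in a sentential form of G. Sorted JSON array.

Compute FIRST by fixpoint:
pass 1:
  A via A→b: +{b}
  A via A→c: +{c}
  S via S→c A: +{c}
  S via S→d: +{d}
  S: {c,d}  A: {b,c}
pass 2: (stable)
  S: {c,d}  A: {b,c}

FOLLOW iteration:
seed FOLLOW(S) with $
pass 1:
  A→A a: FOLLOW(A) ⊇ FIRST(a) = {a}; new: +{a}
  S→c A: FOLLOW(A) ⊇ FOLLOW(S) ⊇ {$}; new: +{$}
  S: {$}  A: {$,a}
pass 2: (no change)
  S: {$}  A: {$,a}

FOLLOW(A) = ["$", "a"]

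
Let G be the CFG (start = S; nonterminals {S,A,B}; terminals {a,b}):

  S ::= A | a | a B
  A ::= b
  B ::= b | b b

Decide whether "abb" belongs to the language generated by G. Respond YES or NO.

CNF form of G:
  S -> T1 B | a | b
  A -> b
  B -> T0 T0 | b
  T0 -> b
  T1 -> a

Fill CYK table bottom-up:
  T[0,0] 'a' = {S,T1}  orig:{S}
  T[1,1] 'b' = {A,B,S,T0}  orig:{A,B,S}
  T[2,2] 'b' = {A,B,S,T0}  orig:{A,B,S}
  T[0,1] 'ab' = {S}
  T[1,2] 'bb' = {B}
  T[0,2] 'abb' = {S}

S ∈ T[0,2] ⇒ YES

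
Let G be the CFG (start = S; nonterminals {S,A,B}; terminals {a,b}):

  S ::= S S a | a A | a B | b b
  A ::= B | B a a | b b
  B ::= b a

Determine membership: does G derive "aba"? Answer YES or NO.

Convert to CNF:
  S -> S X3 | T0 A | T0 B | T1 T1
  A -> B X2 | T1 T0 | T1 T1
  B -> T1 T0
  T0 -> a
  T1 -> b
  X2 -> T0 T0
  X3 -> S T0

Fill CYK table bottom-up:
  cell(0,0) a: {T0}  orig:{}
  cell(1,1) b: {T1}  orig:{}
  cell(2,2) a: {T0}  orig:{}
  cell(0,1) ab: ∅
  cell(1,2) ba: {A,B}
  cell(0,2) aba: {S}

S ∈ T[0,2] ⇒ YES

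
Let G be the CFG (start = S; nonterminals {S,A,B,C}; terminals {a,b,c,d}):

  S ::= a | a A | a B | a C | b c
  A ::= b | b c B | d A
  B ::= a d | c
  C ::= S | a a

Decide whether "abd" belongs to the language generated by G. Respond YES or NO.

CNF form of G:
  S -> T0 T1 | T3 A | T3 B | T3 C | a
  A -> T0 X4 | T2 A | b
  B -> T3 T2 | c
  C -> T0 T1 | T3 A | T3 B | T3 C | T3 T3 | a
  T0 -> b
  T1 -> c
  T2 -> d
  T3 -> a
  X4 -> T1 B

CYK fill:
  cell(0,0) a: {C,S,T3}  orig:{C,S}
  cell(1,1) b: {A,T0}  orig:{A}
  cell(2,2) d: {T2}  orig:{}
  cell(0,1) ab: {C,S}
  cell(1,2) bd: ∅
  cell(0,2) abd: ∅

S ∉ T[0,2] ⇒ NO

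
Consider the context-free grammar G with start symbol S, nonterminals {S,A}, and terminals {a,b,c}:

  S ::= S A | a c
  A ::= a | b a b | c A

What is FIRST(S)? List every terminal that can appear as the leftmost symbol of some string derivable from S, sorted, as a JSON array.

FIRST iteration:
round 1:
  A via A→a: +{a}
  A via A→b a b: +{b}
  A via A→c A: +{c}
  S via S→a c: +{a}
  FIRST(S)={a}  FIRST(A)={a,b,c}
round 2: (stable)
  FIRST(S)={a}  FIRST(A)={a,b,c}

FIRST(S) = ["a"]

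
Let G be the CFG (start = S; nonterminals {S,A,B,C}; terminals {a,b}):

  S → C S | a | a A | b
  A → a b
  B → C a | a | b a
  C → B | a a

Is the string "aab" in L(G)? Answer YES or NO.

Convert to CNF:
  S -> C S | T0 A | a | b
  A -> T0 T1
  B -> C T0 | T1 T0 | a
  C -> C T0 | T0 T0 | T1 T0 | a
  T0 -> a
  T1 -> b

CYK table (by increasing span):
  [0..0]={B,C,S,T0}  "a"  orig:{B,C,S}
  [1..1]={B,C,S,T0}  "a"  orig:{B,C,S}
  [2..2]={S,T1}  "b"  orig:{S}
  [0..1]={B,C,S}  "aa"
  [1..2]={A,S}  "ab"
  [0..2]={S}  "aab"

S ∈ T[0,2] ⇒ YES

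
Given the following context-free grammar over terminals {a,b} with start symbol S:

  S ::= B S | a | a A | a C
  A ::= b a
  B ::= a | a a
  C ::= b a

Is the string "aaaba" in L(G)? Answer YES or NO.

CNF form of G:
  S -> B S | T1 A | T1 C | a
  A -> T0 T1
  B -> T1 T1 | a
  C -> T0 T1
  T0 -> b
  T1 -> a

CYK fill:
  [0..0]={B,S,T1}  "a"  orig:{B,S}
  [1..1]={B,S,T1}  "a"  orig:{B,S}
  [2..2]={B,S,T1}  "a"  orig:{B,S}
  [3..3]={T0}  "b"  orig:{}
  [4..4]={B,S,T1}  "a"  orig:{B,S}
  [0..1]={B,S}  "aa"
  [1..2]={B,S}  "aa"
  [2..3]=∅  "ab"
  [3..4]={A,C}  "ba"
  [0..2]={S}  "aaa"
  [1..3]=∅  "aab"
  [2..4]={S}  "aba"
  [0..3]=∅  "aaab"
  [1..4]={S}  "aaba"
  [0..4]={S}  "aaaba"

S ∈ T[0,4] ⇒ YES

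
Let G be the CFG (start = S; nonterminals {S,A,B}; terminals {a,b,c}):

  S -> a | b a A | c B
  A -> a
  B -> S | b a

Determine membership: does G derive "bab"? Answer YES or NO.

Convert to CNF:
  S -> T0 X4 | T2 B | a
  A -> a
  B -> T0 T1 | T0 X3 | T2 B | a
  T0 -> b
  T1 -> a
  T2 -> c
  X3 -> T1 A
  X4 -> T1 A

Fill CYK table bottom-up:
  cell(0,0) b: {T0}  orig:{}
  cell(1,1) a: {A,B,S,T1}  orig:{A,B,S}
  cell(2,2) b: {T0}  orig:{}
  cell(0,1) ba: {B}
  cell(1,2) ab: ∅
  cell(0,2) bab: ∅

S ∉ T[0,2] ⇒ NO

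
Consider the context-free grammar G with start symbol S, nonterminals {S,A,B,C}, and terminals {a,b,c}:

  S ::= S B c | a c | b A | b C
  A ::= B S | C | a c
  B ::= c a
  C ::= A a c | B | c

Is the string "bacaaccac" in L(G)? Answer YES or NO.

CNF form of G:
  S -> S X5 | T0 T1 | T2 A | T2 C
  A -> A X3 | B S | T0 T1 | T1 T0 | c
  B -> T1 T0
  C -> A X4 | T1 T0 | c
  T0 -> a
  T1 -> c
  T2 -> b
  X3 -> T0 T1
  X4 -> T0 T1
  X5 -> B T1

CYK fill:
  [0..0]={T2}  "b"  orig:{}
  [1..1]={T0}  "a"  orig:{}
  [2..2]={A,C,T1}  "c"  orig:{A,C}
  [3..3]={T0}  "a"  orig:{}
  [4..4]={T0}  "a"  orig:{}
  [5..5]={A,C,T1}  "c"  orig:{A,C}
  [6..6]={A,C,T1}  "c"  orig:{A,C}
  [7..7]={T0}  "a"  orig:{}
  [8..8]={A,C,T1}  "c"  orig:{A,C}
  [0..1]=∅  "ba"
  [1..2]={A,S,X3,X4}  "ac"  orig:{A,S}
  [2..3]={A,B,C}  "ca"
  [3..4]=∅  "aa"
  [4..5]={A,S,X3,X4}  "ac"  orig:{A,S}
  [5..6]=∅  "cc"
  [6..7]={A,B,C}  "ca"
  [7..8]={A,S,X3,X4}  "ac"  orig:{A,S}
  [0..2]={S}  "bac"
  [1..3]=∅  "aca"
  [2..4]=∅  "caa"
  [3..5]=∅  "aac"
  [4..6]=∅  "acc"
  [5..7]=∅  "cca"
  [6..8]={A,C,X5}  "cac"  orig:{A,C}
  [0..3]=∅  "baca"
  [1..4]=∅  "acaa"
  [2..5]={A,C}  "caac"
  [3..6]=∅  "aacc"
  [4..7]=∅  "acca"
  [5..8]=∅  "ccac"
  [0..4]=∅  "bacaa"
  [1..5]=∅  "acaac"
  [2..6]=∅  "caacc"
  [3..7]=∅  "aacca"
  [4..8]={S}  "accac"
  [0..5]=∅  "bacaac"
  [1..6]=∅  "acaacc"
  [2..7]=∅  "caacca"
  [3..8]=∅  "aaccac"
  [0..6]=∅  "bacaacc"
  [1..7]=∅  "acaacca"
  [2..8]={A}  "caaccac"
  [0..7]=∅  "bacaacca"
  [1..8]=∅  "acaaccac"
  [0..8]=∅  "bacaaccac"

S ∉ T[0,8] ⇒ NO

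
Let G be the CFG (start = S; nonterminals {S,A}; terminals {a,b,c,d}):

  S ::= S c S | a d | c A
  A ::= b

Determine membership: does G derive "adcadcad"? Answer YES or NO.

Convert to CNF:
  S -> S X3 | T0 A | T1 T2
  A -> b
  T0 -> c
  T1 -> a
  T2 -> d
  X3 -> T0 S

CYK table (by increasing span):
  cell(0,0) a: {T1}  orig:{}
  cell(1,1) d: {T2}  orig:{}
  cell(2,2) c: {T0}  orig:{}
  cell(3,3) a: {T1}  orig:{}
  cell(4,4) d: {T2}  orig:{}
  cell(5,5) c: {T0}  orig:{}
  cell(6,6) a: {T1}  orig:{}
  cell(7,7) d: {T2}  orig:{}
  cell(0,1) ad: {S}
  cell(1,2) dc: ∅
  cell(2,3) ca: ∅
  cell(3,4) ad: {S}
  cell(4,5) dc: ∅
  cell(5,6) ca: ∅
  cell(6,7) ad: {S}
  cell(0,2) adc: ∅
  cell(1,3) dca: ∅
  cell(2,4) cad: {X3}  orig:{}
  cell(3,5) adc: ∅
  cell(4,6) dca: ∅
  cell(5,7) cad: {X3}  orig:{}
  cell(0,3) adca: ∅
  cell(1,4) dcad: ∅
  cell(2,5) cadc: ∅
  cell(3,6) adca: ∅
  cell(4,7) dcad: ∅
  cell(0,4) adcad: {S}
  cell(1,5) dcadc: ∅
  cell(2,6) cadca: ∅
  cell(3,7) adcad: {S}
  cell(0,5) adcadc: ∅
  cell(1,6) dcadca: ∅
  cell(2,7) cadcad: {X3}  orig:{}
  cell(0,6) adcadca: ∅
  cell(1,7) dcadcad: ∅
  cell(0,7) adcadcad: {S}

S ∈ T[0,7] ⇒ YES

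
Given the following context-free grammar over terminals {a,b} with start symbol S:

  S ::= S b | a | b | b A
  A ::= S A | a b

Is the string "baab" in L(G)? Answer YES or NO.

Convert to CNF:
  S -> S T1 | T1 A | a | b
  A -> S A | T0 T1
  T0 -> a
  T1 -> b

Fill CYK table bottom-up:
  [0..0]={S,T1}  "b"  orig:{S}
  [1..1]={S,T0}  "a"  orig:{S}
  [2..2]={S,T0}  "a"  orig:{S}
  [3..3]={S,T1}  "b"  orig:{S}
  [0..1]=∅  "ba"
  [1..2]=∅  "aa"
  [2..3]={A,S}  "ab"
  [0..2]=∅  "baa"
  [1..3]={A}  "aab"
  [0..3]={A,S}  "baab"

S ∈ T[0,3] ⇒ YES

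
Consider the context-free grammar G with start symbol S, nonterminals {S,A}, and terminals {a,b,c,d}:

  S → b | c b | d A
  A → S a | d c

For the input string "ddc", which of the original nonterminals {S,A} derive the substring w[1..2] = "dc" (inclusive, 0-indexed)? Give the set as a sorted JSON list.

CNF form of G:
  S -> T1 A | T2 T3 | b
  A -> S T0 | T1 T2
  T0 -> a
  T1 -> d
  T2 -> c
  T3 -> b

Fill CYK table bottom-up, restricted to cells inside w[1..2]:
  [1..1]={T1}  "d"  orig:{}
  [2..2]={T2}  "c"  orig:{}
  [1..2]={A}  "dc"

Original NTs in T[1,2] deriving "dc": ["A"]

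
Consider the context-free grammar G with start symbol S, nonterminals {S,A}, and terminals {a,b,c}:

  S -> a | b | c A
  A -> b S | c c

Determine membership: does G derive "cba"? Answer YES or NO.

Convert to CNF:
  S -> T1 A | a | b
  A -> T0 S | T1 T1
  T0 -> b
  T1 -> c

CYK table (by increasing span):
  [0..0]={T1}  "c"  orig:{}
  [1..1]={S,T0}  "b"  orig:{S}
  [2..2]={S}  "a"
  [0..1]=∅  "cb"
  [1..2]={A}  "ba"
  [0..2]={S}  "cba"

S ∈ T[0,2] ⇒ YES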